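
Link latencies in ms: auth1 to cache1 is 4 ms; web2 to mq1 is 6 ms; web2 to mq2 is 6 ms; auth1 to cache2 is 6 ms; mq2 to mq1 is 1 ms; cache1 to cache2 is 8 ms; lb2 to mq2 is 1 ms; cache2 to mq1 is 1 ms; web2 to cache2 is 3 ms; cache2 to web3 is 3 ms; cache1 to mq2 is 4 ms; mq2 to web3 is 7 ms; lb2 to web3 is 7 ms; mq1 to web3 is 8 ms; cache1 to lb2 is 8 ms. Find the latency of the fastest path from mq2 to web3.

Some routes from mq2 to web3:
mq2 → mq1 → cache2 → web3: 1 + 1 + 3 = 5
mq2 → mq1 → web3: 1 + 8 = 9
mq2 → lb2 → web3: 1 + 7 = 8
mq2 → web3: 7
mq2 → web2 → cache2 → web3: 6 + 3 + 3 = 12
The minimum is 5 ms.

5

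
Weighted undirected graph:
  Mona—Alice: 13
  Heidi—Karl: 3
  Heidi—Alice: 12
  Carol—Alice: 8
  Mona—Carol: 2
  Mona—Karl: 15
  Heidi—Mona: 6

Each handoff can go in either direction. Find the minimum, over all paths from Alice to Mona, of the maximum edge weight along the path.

Comparing a few candidate routes:
Alice→Mona: max(13) = 13
Alice→Carol→Mona: max(8, 2) = 8
Alice→Heidi→Mona: max(12, 6) = 12
Smallest bottleneck: 8.

8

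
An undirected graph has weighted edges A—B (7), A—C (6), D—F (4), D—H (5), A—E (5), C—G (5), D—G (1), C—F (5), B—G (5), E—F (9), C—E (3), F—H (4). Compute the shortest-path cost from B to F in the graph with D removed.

15

Some routes from B to F avoiding D:
B→G→C→E→F: 5 + 5 + 3 + 9 = 22
B→A→E→C→F: 7 + 5 + 3 + 5 = 20
B→A→C→F: 7 + 6 + 5 = 18
B→A→C→E→F: 7 + 6 + 3 + 9 = 25
B→G→C→F: 5 + 5 + 5 = 15
B→A→E→F: 7 + 5 + 9 = 21
Shortest: 15.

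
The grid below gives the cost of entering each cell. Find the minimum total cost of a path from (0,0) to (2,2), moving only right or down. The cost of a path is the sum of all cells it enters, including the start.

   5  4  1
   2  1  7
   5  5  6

19

Take (0,0) -> (1,0) -> (1,1) -> (2,1) -> (2,2) for a total of 5 + 2 + 1 + 5 + 6 = 19.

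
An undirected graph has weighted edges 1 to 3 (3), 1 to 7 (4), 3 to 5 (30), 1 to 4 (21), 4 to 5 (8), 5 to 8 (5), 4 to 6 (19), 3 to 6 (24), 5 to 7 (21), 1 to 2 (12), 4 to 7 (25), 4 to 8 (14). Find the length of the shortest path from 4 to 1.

Checking several routes:
4 -> 7 -> 1: 25 + 4 = 29
4 -> 1: 21
4 -> 5 -> 7 -> 1: 8 + 21 + 4 = 33
The minimum is 21.

21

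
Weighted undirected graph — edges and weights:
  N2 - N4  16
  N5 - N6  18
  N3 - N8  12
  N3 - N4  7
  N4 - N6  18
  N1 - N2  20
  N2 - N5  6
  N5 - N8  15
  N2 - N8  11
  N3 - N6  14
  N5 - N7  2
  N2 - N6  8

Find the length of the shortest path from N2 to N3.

22

A few of the N2→N3 routes:
N2 → N6 → N3: 8 + 14 = 22
N2 → N4 → N3: 16 + 7 = 23
N2 → N8 → N3: 11 + 12 = 23
N2 → N6 → N4 → N3: 8 + 18 + 7 = 33
N2 → N5 → N8 → N3: 6 + 15 + 12 = 33
Best route has total 22.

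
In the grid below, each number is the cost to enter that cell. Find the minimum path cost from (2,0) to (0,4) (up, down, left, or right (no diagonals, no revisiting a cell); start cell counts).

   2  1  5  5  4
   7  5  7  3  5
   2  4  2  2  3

22

One optimal route is (2,0) → (2,1) → (2,2) → (2,3) → (1,3) → (0,3) → (0,4).
Its cost is 2 + 4 + 2 + 2 + 3 + 5 + 4 = 22.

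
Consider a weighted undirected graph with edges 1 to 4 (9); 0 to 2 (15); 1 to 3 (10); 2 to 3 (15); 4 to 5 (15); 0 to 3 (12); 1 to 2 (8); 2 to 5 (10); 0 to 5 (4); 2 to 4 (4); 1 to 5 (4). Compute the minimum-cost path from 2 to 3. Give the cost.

15

A few of the 2→3 routes:
2→4→1→3: 4 + 9 + 10 = 23
2→5→1→3: 10 + 4 + 10 = 24
2→3: 15
2→1→3: 8 + 10 = 18
Best route has total 15.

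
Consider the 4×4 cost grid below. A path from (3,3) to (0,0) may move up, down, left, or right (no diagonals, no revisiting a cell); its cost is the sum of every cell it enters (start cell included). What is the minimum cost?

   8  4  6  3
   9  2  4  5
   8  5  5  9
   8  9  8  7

38

Cheapest: [3,3] → [3,2] → [2,2] → [1,2] → [1,1] → [0,1] → [0,0]
  7 + 8 + 5 + 4 + 2 + 4 + 8 = 38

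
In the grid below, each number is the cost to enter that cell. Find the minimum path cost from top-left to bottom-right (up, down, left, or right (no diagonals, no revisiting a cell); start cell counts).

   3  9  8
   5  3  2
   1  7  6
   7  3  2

21

One optimal route is r0c0 -> r1c0 -> r1c1 -> r1c2 -> r2c2 -> r3c2.
Its cost is 3 + 5 + 3 + 2 + 6 + 2 = 21.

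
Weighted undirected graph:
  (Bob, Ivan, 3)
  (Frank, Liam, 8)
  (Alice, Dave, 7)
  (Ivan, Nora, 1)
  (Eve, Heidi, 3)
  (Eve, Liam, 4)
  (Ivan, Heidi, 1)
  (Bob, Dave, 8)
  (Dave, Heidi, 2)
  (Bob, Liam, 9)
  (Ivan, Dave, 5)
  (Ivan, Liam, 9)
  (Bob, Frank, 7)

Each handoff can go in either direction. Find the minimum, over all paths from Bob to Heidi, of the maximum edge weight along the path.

Some routes from Bob to Heidi:
Bob - Ivan - Heidi: max(3, 1) = 3
Bob - Dave - Heidi: max(8, 2) = 8
Bob - Frank - Liam - Eve - Heidi: max(7, 8, 4, 3) = 8
Bob - Ivan - Dave - Heidi: max(3, 5, 2) = 5
Smallest bottleneck: 3.

3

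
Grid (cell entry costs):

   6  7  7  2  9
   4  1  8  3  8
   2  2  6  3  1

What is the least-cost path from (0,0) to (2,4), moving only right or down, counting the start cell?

23

Take r0c0 → r1c0 → r1c1 → r2c1 → r2c2 → r2c3 → r2c4 for a total of 6 + 4 + 1 + 2 + 6 + 3 + 1 = 23.
(Top row then right column would cost 40.)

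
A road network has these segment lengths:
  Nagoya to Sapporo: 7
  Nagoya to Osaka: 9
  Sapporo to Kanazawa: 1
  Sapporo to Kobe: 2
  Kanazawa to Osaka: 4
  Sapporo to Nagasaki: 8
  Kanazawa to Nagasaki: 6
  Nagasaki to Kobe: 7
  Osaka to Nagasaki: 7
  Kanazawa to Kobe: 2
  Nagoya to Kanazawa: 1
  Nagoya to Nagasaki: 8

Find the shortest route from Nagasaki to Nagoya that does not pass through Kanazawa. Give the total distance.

Routes from Nagasaki to Nagoya avoiding Kanazawa:
Nagasaki → Sapporo → Nagoya: 8 + 7 = 15
Nagasaki → Osaka → Nagoya: 7 + 9 = 16
Nagasaki → Kobe → Sapporo → Nagoya: 7 + 2 + 7 = 16
Nagasaki → Nagoya: 8
Shortest: 8.

8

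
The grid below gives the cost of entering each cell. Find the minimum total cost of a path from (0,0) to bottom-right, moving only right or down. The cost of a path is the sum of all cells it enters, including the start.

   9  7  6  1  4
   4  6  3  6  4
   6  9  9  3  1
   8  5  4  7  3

35

One optimal route is [0,0] -> [0,1] -> [0,2] -> [0,3] -> [0,4] -> [1,4] -> [2,4] -> [3,4].
Its cost is 9 + 7 + 6 + 1 + 4 + 4 + 1 + 3 = 35.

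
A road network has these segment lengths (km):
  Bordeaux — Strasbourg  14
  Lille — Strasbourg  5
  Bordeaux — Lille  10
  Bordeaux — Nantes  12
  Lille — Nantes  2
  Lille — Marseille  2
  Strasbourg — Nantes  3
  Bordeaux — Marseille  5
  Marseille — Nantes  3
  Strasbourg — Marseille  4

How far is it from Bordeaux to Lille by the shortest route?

A few of the Bordeaux→Lille routes:
Bordeaux → Marseille → Nantes → Lille: 5 + 3 + 2 = 10
Bordeaux → Marseille → Strasbourg → Lille: 5 + 4 + 5 = 14
Bordeaux → Lille: 10
Bordeaux → Marseille → Lille: 5 + 2 = 7
Best route has total 7 km.

7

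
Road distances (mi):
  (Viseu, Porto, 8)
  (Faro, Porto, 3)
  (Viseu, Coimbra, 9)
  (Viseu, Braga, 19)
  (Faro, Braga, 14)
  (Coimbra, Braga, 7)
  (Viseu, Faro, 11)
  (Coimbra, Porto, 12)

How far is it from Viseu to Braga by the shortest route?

Comparing a few candidate routes:
Viseu -> Coimbra -> Braga: 9 + 7 = 16
Viseu -> Braga: 19
Viseu -> Faro -> Braga: 11 + 14 = 25
Viseu -> Porto -> Faro -> Braga: 8 + 3 + 14 = 25
Shortest: 16 mi.

16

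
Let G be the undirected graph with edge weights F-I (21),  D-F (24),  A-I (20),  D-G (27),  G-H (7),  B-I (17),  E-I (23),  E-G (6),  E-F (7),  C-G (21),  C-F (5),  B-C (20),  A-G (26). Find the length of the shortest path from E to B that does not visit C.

Paths from E to B avoiding C:
E - G - D - F - I - B: 6 + 27 + 24 + 21 + 17 = 95
E - I - B: 23 + 17 = 40
E - F - D - G - A - I - B: 7 + 24 + 27 + 26 + 20 + 17 = 121
E - F - I - B: 7 + 21 + 17 = 45
E - G - A - I - B: 6 + 26 + 20 + 17 = 69
Shortest: 40.

40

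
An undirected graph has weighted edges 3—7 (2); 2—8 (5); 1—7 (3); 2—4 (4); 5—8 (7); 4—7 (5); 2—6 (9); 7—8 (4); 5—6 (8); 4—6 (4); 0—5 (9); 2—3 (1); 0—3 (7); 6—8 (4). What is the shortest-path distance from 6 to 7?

8

Some routes from 6 to 7:
6 -> 8 -> 7: 4 + 4 = 8
6 -> 2 -> 3 -> 7: 9 + 1 + 2 = 12
6 -> 4 -> 7: 4 + 5 = 9
6 -> 4 -> 2 -> 3 -> 7: 4 + 4 + 1 + 2 = 11
The minimum is 8.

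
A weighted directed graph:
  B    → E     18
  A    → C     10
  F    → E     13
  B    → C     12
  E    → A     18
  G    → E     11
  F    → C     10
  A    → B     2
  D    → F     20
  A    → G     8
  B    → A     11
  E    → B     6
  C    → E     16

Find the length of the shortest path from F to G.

Comparing a few candidate routes:
F-E-B-A-G: 13 + 6 + 11 + 8 = 38
F-E-A-G: 13 + 18 + 8 = 39
F-C-E-B-A-G: 10 + 16 + 6 + 11 + 8 = 51
The minimum is 38.

38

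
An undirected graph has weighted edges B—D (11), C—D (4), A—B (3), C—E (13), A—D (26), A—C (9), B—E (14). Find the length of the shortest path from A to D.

Some routes from A to D:
A-D: 26
A-C-D: 9 + 4 = 13
A-B-D: 3 + 11 = 14
Shortest: 13.

13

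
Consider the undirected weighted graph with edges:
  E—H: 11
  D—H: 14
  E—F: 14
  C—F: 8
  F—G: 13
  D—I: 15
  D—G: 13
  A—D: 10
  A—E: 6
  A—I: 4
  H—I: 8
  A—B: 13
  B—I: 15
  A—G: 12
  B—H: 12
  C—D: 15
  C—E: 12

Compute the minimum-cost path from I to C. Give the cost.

A few of the I→C routes:
I-A-E-C: 4 + 6 + 12 = 22
I-H-E-C: 8 + 11 + 12 = 31
I-A-D-C: 4 + 10 + 15 = 29
I-D-C: 15 + 15 = 30
I-A-E-F-C: 4 + 6 + 14 + 8 = 32
Shortest: 22.

22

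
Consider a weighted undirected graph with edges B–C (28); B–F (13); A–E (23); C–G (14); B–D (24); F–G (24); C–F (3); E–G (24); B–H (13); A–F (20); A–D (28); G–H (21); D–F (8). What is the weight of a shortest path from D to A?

Some routes from D to A:
D - F - C - G - E - A: 8 + 3 + 14 + 24 + 23 = 72
D - A: 28
D - B - F - A: 24 + 13 + 20 = 57
D - F - A: 8 + 20 = 28
Best route has total 28.

28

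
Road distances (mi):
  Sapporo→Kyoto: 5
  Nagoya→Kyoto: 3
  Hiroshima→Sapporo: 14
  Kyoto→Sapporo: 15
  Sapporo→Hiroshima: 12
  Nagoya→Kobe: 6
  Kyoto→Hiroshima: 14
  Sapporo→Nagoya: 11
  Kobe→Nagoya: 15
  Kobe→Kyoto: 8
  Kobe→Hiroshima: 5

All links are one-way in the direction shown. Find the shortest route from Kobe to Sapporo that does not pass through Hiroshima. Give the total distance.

23

Paths from Kobe to Sapporo avoiding Hiroshima:
Kobe -> Kyoto -> Sapporo: 8 + 15 = 23
Kobe -> Nagoya -> Kyoto -> Sapporo: 15 + 3 + 15 = 33
The minimum is 23 mi.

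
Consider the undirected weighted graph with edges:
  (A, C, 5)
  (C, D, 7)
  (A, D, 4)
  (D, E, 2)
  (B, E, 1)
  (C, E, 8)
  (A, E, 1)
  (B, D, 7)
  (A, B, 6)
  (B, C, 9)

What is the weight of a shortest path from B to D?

3

Comparing a few candidate routes:
B→D: 7
B→A→E→D: 6 + 1 + 2 = 9
B→E→D: 1 + 2 = 3
B→E→A→D: 1 + 1 + 4 = 6
Best route has total 3.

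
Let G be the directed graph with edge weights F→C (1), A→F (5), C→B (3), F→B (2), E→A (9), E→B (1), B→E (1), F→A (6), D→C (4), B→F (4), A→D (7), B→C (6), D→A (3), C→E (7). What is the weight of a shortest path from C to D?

Routes from C to D:
C -> B -> E -> A -> D: 3 + 1 + 9 + 7 = 20
C -> E -> B -> F -> A -> D: 7 + 1 + 4 + 6 + 7 = 25
C -> B -> F -> A -> D: 3 + 4 + 6 + 7 = 20
C -> E -> A -> D: 7 + 9 + 7 = 23
Shortest: 20.

20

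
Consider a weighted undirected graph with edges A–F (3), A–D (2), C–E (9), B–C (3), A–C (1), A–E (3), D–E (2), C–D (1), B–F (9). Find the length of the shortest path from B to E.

6

Checking several routes:
B→C→A→E: 3 + 1 + 3 = 7
B→C→A→D→E: 3 + 1 + 2 + 2 = 8
B→C→E: 3 + 9 = 12
B→C→D→A→E: 3 + 1 + 2 + 3 = 9
B→C→D→E: 3 + 1 + 2 = 6
The minimum is 6.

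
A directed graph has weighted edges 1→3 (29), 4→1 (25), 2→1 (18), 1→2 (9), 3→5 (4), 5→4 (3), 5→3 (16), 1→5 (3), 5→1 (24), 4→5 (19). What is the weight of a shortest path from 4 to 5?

19

Paths from 4 to 5:
4 - 1 - 5: 25 + 3 = 28
4 - 5: 19
4 - 1 - 3 - 5: 25 + 29 + 4 = 58
The minimum is 19.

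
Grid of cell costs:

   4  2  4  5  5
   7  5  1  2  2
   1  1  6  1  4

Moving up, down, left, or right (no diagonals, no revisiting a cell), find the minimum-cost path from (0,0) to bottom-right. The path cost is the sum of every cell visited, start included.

Cheapest: r0c0 → r0c1 → r0c2 → r1c2 → r1c3 → r2c3 → r2c4
  4 + 2 + 4 + 1 + 2 + 1 + 4 = 18

18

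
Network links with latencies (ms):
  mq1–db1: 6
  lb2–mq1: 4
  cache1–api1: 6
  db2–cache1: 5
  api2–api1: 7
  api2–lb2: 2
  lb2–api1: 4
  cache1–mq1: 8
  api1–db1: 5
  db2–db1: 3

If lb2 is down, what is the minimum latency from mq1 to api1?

Comparing a few candidate routes:
mq1 -> db1 -> db2 -> cache1 -> api1: 6 + 3 + 5 + 6 = 20
mq1 -> db1 -> api1: 6 + 5 = 11
mq1 -> cache1 -> api1: 8 + 6 = 14
The minimum is 11 ms.

11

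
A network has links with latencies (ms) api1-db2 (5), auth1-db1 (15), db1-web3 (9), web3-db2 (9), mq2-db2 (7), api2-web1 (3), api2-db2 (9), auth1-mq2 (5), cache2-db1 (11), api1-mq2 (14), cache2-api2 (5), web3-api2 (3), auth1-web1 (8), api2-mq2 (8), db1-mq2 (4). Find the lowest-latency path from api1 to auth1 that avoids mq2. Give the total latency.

Some routes from api1 to auth1 avoiding mq2:
api1→db2→web3→db1→auth1: 5 + 9 + 9 + 15 = 38
api1→db2→web3→api2→web1→auth1: 5 + 9 + 3 + 3 + 8 = 28
api1→db2→api2→web1→auth1: 5 + 9 + 3 + 8 = 25
The minimum is 25 ms.

25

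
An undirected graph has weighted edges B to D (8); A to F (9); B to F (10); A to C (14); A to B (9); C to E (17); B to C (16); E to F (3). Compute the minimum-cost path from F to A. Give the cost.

Checking several routes:
F → E → C → A: 3 + 17 + 14 = 34
F → B → C → A: 10 + 16 + 14 = 40
F → A: 9
F → B → A: 10 + 9 = 19
The minimum is 9.

9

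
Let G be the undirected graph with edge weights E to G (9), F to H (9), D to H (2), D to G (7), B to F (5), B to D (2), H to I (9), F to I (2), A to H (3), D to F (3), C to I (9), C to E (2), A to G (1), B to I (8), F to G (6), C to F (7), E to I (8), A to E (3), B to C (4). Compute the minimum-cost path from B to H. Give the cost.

Some routes from B to H:
B - D - H: 2 + 2 = 4
B - D - G - A - H: 2 + 7 + 1 + 3 = 13
B - C - E - A - H: 4 + 2 + 3 + 3 = 12
B - F - D - H: 5 + 3 + 2 = 10
Best route has total 4.

4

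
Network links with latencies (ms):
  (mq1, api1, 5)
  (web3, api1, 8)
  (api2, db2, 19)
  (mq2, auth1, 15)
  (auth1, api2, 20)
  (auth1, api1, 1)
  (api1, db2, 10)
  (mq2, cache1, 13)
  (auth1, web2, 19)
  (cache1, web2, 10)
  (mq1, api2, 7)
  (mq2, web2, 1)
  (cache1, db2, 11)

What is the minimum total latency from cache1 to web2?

Checking several routes:
cache1 -> mq2 -> web2: 13 + 1 = 14
cache1 -> db2 -> api1 -> auth1 -> web2: 11 + 10 + 1 + 19 = 41
cache1 -> mq2 -> auth1 -> web2: 13 + 15 + 19 = 47
cache1 -> db2 -> api1 -> auth1 -> mq2 -> web2: 11 + 10 + 1 + 15 + 1 = 38
cache1 -> web2: 10
Shortest: 10 ms.

10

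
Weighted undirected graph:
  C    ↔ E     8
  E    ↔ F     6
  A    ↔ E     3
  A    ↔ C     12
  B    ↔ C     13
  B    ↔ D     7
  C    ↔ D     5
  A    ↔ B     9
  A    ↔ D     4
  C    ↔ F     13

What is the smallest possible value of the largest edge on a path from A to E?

3

Some routes from A to E:
A - D - C - E: max(4, 5, 8) = 8
A - B - D - C - E: max(9, 7, 5, 8) = 9
A - E: max(3) = 3
A - B - D - C - F - E: max(9, 7, 5, 13, 6) = 13
A - C - E: max(12, 8) = 12
A - B - C - E: max(9, 13, 8) = 13
Best route has worst link 3.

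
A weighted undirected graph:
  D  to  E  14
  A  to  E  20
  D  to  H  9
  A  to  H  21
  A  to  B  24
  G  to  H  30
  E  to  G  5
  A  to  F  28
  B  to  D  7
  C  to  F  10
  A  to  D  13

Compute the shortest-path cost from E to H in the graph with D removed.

35

Candidate routes:
E - A - H: 20 + 21 = 41
E - G - H: 5 + 30 = 35
Shortest: 35.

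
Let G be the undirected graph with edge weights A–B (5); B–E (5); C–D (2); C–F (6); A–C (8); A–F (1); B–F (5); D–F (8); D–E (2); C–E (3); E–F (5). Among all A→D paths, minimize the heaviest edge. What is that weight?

Comparing a few candidate routes:
A→B→F→E→D: max(5, 5, 5, 2) = 5
A→F→B→E→D: max(1, 5, 5, 2) = 5
A→F→B→E→C→D: max(1, 5, 5, 3, 2) = 5
A→B→F→E→C→D: max(5, 5, 5, 3, 2) = 5
A→B→E→C→D: max(5, 5, 3, 2) = 5
A→B→E→D: max(5, 5, 2) = 5
Best route has worst link 5.

5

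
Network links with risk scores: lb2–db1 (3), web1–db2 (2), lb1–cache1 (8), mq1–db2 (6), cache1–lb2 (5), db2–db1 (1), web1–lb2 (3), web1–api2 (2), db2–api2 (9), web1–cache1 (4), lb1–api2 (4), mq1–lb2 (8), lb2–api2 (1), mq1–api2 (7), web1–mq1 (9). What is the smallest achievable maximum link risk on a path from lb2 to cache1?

4

Comparing a few candidate routes:
lb2 → api2 → mq1 → db2 → web1 → cache1: max(1, 7, 6, 2, 4) = 7
lb2 → cache1: max(5) = 5
lb2 → web1 → cache1: max(3, 4) = 4
lb2 → db1 → db2 → web1 → cache1: max(3, 1, 2, 4) = 4
lb2 → db1 → db2 → mq1 → api2 → web1 → cache1: max(3, 1, 6, 7, 2, 4) = 7
lb2 → api2 → web1 → cache1: max(1, 2, 4) = 4
Best route has worst link 4.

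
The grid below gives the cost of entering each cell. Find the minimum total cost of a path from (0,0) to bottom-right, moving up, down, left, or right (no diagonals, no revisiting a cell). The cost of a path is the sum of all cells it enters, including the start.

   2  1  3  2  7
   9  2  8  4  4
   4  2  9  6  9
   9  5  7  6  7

Cheapest: [0,0] -> [0,1] -> [0,2] -> [0,3] -> [1,3] -> [2,3] -> [3,3] -> [3,4]
  2 + 1 + 3 + 2 + 4 + 6 + 6 + 7 = 31

31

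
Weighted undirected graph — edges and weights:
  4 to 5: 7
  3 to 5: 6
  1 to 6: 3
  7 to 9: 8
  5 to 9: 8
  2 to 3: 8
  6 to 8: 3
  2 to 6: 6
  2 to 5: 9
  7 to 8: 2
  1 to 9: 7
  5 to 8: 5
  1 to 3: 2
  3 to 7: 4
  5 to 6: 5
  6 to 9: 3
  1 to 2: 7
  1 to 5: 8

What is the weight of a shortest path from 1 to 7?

6

Checking several routes:
1 - 6 - 9 - 7: 3 + 3 + 8 = 14
1 - 6 - 8 - 7: 3 + 3 + 2 = 8
1 - 3 - 7: 2 + 4 = 6
The minimum is 6.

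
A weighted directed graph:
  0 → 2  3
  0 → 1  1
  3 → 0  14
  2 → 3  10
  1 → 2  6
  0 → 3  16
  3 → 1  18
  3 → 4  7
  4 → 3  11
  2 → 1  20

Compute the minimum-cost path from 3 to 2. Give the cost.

17

Routes from 3 to 2:
3-0-2: 14 + 3 = 17
3-1-2: 18 + 6 = 24
3-0-1-2: 14 + 1 + 6 = 21
Shortest: 17.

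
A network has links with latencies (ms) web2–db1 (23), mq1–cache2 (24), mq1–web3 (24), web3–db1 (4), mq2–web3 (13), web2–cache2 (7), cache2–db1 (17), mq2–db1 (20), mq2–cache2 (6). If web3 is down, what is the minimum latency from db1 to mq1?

Paths from db1 to mq1 avoiding web3:
db1-web2-cache2-mq1: 23 + 7 + 24 = 54
db1-cache2-mq1: 17 + 24 = 41
db1-mq2-cache2-mq1: 20 + 6 + 24 = 50
Best route has total 41 ms.

41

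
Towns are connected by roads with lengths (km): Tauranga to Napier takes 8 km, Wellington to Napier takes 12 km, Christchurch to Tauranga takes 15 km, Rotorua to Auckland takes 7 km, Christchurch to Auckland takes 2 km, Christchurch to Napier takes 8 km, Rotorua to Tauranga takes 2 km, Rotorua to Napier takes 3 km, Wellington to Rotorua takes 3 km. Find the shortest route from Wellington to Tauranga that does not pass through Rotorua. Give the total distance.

20

Routes from Wellington to Tauranga avoiding Rotorua:
Wellington-Napier-Christchurch-Tauranga: 12 + 8 + 15 = 35
Wellington-Napier-Tauranga: 12 + 8 = 20
The minimum is 20 km.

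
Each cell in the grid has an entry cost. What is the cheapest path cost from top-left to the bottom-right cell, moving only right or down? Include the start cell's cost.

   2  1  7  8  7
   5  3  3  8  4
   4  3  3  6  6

24

One optimal route is r0c0→r0c1→r1c1→r1c2→r2c2→r2c3→r2c4.
Its cost is 2 + 1 + 3 + 3 + 3 + 6 + 6 = 24.
(Top row then right column would cost 35.)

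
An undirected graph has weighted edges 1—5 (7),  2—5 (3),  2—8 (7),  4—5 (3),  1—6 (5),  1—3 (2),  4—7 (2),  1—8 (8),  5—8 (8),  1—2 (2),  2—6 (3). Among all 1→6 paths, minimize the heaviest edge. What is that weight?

3

Checking several routes:
1 -> 5 -> 2 -> 6: max(7, 3, 3) = 7
1 -> 5 -> 8 -> 2 -> 6: max(7, 8, 7, 3) = 8
1 -> 2 -> 6: max(2, 3) = 3
1 -> 6: max(5) = 5
The minimum achievable maximum is 3.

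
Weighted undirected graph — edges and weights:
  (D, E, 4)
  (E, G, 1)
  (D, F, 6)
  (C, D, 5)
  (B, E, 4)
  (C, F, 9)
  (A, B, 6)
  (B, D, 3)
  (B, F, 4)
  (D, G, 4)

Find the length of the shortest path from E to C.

Checking several routes:
E - B - D - C: 4 + 3 + 5 = 12
E - G - D - C: 1 + 4 + 5 = 10
E - D - C: 4 + 5 = 9
E - B - F - C: 4 + 4 + 9 = 17
E - B - F - D - C: 4 + 4 + 6 + 5 = 19
Best route has total 9.

9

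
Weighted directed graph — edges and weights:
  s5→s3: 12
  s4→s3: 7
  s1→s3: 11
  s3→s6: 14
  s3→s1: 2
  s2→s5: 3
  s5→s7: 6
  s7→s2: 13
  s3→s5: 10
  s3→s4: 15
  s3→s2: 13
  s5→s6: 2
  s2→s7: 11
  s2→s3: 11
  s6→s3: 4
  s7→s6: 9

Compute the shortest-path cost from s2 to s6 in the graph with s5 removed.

20

Paths from s2 to s6 avoiding s5:
s2 - s3 - s6: 11 + 14 = 25
s2 - s7 - s6: 11 + 9 = 20
Shortest: 20.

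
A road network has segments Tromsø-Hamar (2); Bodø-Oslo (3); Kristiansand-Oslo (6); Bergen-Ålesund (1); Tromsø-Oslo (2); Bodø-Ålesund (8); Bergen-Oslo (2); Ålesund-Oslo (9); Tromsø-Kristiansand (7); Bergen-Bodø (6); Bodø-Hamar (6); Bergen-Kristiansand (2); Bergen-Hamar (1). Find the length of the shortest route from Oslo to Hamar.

Checking several routes:
Oslo -> Bodø -> Bergen -> Hamar: 3 + 6 + 1 = 10
Oslo -> Bergen -> Hamar: 2 + 1 = 3
Oslo -> Tromsø -> Hamar: 2 + 2 = 4
Oslo -> Bodø -> Hamar: 3 + 6 = 9
Oslo -> Kristiansand -> Bergen -> Hamar: 6 + 2 + 1 = 9
Best route has total 3 mi.

3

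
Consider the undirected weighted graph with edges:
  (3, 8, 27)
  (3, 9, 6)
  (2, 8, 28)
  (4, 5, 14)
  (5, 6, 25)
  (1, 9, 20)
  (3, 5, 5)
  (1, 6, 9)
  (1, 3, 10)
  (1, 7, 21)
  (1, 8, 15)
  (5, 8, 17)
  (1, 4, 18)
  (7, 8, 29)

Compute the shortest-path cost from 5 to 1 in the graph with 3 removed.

Comparing a few candidate routes:
5-4-1: 14 + 18 = 32
5-8-1: 17 + 15 = 32
5-6-1: 25 + 9 = 34
The minimum is 32.

32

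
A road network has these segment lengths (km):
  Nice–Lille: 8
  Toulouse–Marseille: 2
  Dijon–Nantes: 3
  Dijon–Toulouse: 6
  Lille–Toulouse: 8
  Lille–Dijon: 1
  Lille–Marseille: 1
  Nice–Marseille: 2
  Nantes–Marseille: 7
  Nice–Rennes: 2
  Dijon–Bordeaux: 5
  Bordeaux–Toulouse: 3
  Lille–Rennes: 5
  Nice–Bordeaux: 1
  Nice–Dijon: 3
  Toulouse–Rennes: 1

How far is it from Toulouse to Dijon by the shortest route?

A few of the Toulouse→Dijon routes:
Toulouse -> Rennes -> Nice -> Dijon: 1 + 2 + 3 = 6
Toulouse -> Dijon: 6
Toulouse -> Marseille -> Lille -> Dijon: 2 + 1 + 1 = 4
Toulouse -> Rennes -> Nice -> Marseille -> Lille -> Dijon: 1 + 2 + 2 + 1 + 1 = 7
Best route has total 4 km.

4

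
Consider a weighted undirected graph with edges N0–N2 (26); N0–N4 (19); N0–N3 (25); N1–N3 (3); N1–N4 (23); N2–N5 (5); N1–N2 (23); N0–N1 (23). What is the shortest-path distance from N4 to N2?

45

Paths from N4 to N2:
N4 - N1 - N0 - N2: 23 + 23 + 26 = 72
N4 - N0 - N3 - N1 - N2: 19 + 25 + 3 + 23 = 70
N4 - N1 - N2: 23 + 23 = 46
N4 - N0 - N1 - N2: 19 + 23 + 23 = 65
N4 - N0 - N2: 19 + 26 = 45
N4 - N1 - N3 - N0 - N2: 23 + 3 + 25 + 26 = 77
The minimum is 45.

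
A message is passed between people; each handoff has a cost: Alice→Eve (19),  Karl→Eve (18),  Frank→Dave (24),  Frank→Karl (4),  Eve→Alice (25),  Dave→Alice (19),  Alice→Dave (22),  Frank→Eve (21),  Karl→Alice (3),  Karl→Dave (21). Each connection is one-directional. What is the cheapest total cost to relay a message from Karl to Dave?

21

Paths from Karl to Dave:
Karl→Alice→Dave: 3 + 22 = 25
Karl→Eve→Alice→Dave: 18 + 25 + 22 = 65
Karl→Dave: 21
The minimum is 21.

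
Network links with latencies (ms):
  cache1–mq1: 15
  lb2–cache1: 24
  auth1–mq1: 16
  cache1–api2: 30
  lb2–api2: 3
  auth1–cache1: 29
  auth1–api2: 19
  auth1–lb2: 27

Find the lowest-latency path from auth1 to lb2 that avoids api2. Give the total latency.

Paths from auth1 to lb2 avoiding api2:
auth1 -> lb2: 27
auth1 -> cache1 -> lb2: 29 + 24 = 53
auth1 -> mq1 -> cache1 -> lb2: 16 + 15 + 24 = 55
Shortest: 27 ms.

27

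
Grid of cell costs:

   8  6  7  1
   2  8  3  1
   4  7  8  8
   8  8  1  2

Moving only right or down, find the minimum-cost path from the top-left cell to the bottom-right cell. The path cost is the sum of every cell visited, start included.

32

Take (0,0)→(1,0)→(1,1)→(1,2)→(1,3)→(2,3)→(3,3) for a total of 8 + 2 + 8 + 3 + 1 + 8 + 2 = 32.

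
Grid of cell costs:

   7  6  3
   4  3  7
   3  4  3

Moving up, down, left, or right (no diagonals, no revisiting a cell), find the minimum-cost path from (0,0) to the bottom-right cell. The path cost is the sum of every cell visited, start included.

Best path: (0,0) (1,0) (1,1) (2,1) (2,2)
Cost: 7 + 4 + 3 + 4 + 3 = 21

21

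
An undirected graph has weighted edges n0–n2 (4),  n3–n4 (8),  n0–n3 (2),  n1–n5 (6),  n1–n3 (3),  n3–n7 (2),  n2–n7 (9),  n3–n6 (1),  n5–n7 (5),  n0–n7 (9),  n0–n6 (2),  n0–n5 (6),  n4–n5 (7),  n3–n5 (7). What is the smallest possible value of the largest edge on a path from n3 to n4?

Checking several routes:
n3 → n5 → n4: max(7, 7) = 7
n3 → n1 → n5 → n4: max(3, 6, 7) = 7
n3 → n6 → n0 → n5 → n4: max(1, 2, 6, 7) = 7
n3 → n7 → n5 → n4: max(2, 5, 7) = 7
n3 → n4: max(8) = 8
n3 → n0 → n5 → n4: max(2, 6, 7) = 7
The minimum achievable maximum is 7.

7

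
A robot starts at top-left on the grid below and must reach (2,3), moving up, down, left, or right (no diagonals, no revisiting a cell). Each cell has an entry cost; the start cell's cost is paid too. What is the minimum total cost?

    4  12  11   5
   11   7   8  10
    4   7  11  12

Cheapest: (0,0) (1,0) (2,0) (2,1) (2,2) (2,3)
  4 + 11 + 4 + 7 + 11 + 12 = 49

49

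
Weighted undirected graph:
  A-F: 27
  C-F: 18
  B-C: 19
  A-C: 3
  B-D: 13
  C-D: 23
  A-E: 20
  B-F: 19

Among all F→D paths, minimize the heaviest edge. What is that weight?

Some routes from F to D:
F-B-D: max(19, 13) = 19
F-C-D: max(18, 23) = 23
F-B-C-D: max(19, 19, 23) = 23
F-C-B-D: max(18, 19, 13) = 19
The minimum achievable maximum is 19.

19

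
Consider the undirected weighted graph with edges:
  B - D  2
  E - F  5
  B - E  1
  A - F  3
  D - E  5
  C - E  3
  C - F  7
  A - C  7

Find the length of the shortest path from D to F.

Comparing a few candidate routes:
D-E-F: 5 + 5 = 10
D-B-E-C-F: 2 + 1 + 3 + 7 = 13
D-B-E-F: 2 + 1 + 5 = 8
Best route has total 8.

8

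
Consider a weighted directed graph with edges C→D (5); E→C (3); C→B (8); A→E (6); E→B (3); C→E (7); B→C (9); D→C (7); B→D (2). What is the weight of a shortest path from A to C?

9

Routes from A to C:
A-E-C: 6 + 3 = 9
A-E-B-C: 6 + 3 + 9 = 18
A-E-B-D-C: 6 + 3 + 2 + 7 = 18
Shortest: 9.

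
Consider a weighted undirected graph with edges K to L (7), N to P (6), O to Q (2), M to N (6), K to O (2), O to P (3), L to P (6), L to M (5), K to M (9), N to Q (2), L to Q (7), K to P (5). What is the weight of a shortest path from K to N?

6

Some routes from K to N:
K - O - Q - N: 2 + 2 + 2 = 6
K - M - N: 9 + 6 = 15
K - O - P - N: 2 + 3 + 6 = 11
K - P - N: 5 + 6 = 11
K - P - O - Q - N: 5 + 3 + 2 + 2 = 12
Best route has total 6.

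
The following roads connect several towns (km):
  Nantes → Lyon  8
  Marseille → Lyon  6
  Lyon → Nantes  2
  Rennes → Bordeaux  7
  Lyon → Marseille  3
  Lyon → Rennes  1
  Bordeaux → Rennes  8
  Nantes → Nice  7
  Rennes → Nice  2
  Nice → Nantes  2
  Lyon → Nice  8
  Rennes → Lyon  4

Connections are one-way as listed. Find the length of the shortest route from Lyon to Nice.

3

Candidate routes:
Lyon -> Nantes -> Nice: 2 + 7 = 9
Lyon -> Rennes -> Nice: 1 + 2 = 3
Lyon -> Nice: 8
The minimum is 3 km.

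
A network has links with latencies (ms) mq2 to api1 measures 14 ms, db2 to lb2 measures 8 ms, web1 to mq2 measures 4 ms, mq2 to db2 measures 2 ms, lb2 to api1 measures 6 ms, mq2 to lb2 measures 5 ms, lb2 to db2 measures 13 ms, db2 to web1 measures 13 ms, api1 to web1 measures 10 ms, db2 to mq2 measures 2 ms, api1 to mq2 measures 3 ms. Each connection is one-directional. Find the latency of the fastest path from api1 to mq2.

3

Candidate routes:
api1-mq2: 3
api1-web1-mq2: 10 + 4 = 14
Best route has total 3 ms.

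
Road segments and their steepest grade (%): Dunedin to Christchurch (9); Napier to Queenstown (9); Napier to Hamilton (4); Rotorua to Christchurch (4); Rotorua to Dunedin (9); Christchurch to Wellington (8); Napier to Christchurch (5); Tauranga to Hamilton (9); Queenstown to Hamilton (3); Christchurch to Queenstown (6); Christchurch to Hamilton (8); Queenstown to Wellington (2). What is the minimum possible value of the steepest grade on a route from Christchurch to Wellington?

Some routes from Christchurch to Wellington:
Christchurch→Napier→Hamilton→Queenstown→Wellington: max(5, 4, 3, 2) = 5
Christchurch→Queenstown→Wellington: max(6, 2) = 6
Christchurch→Wellington: max(8) = 8
Christchurch→Hamilton→Queenstown→Wellington: max(8, 3, 2) = 8
Christchurch→Napier→Queenstown→Wellington: max(5, 9, 2) = 9
The minimum achievable maximum is 5%.

5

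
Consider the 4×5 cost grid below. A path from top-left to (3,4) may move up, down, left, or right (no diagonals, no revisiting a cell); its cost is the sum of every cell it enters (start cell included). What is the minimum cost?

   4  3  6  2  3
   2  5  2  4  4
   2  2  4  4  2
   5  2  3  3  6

Cheapest: r0c0 -> r1c0 -> r2c0 -> r2c1 -> r3c1 -> r3c2 -> r3c3 -> r3c4
  4 + 2 + 2 + 2 + 2 + 3 + 3 + 6 = 24

24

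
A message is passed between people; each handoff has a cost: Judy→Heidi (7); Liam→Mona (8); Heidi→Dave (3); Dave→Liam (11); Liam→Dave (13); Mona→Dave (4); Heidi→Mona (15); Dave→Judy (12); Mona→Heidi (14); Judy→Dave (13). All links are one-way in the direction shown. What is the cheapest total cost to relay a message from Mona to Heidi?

Paths from Mona to Heidi:
Mona → Dave → Judy → Heidi: 4 + 12 + 7 = 23
Mona → Heidi: 14
Best route has total 14.

14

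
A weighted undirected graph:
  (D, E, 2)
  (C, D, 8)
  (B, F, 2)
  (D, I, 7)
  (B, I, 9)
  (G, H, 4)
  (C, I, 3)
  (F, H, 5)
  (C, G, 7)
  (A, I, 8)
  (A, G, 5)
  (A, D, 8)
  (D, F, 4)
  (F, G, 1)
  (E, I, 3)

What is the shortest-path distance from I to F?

Checking several routes:
I-B-F: 9 + 2 = 11
I-E-D-F: 3 + 2 + 4 = 9
I-D-F: 7 + 4 = 11
Shortest: 9.

9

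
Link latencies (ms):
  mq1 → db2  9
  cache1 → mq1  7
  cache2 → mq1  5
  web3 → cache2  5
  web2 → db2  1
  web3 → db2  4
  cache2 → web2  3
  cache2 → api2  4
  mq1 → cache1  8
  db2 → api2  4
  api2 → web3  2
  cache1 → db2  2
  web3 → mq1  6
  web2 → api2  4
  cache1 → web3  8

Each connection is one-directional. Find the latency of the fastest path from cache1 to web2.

16

Paths from cache1 to web2:
cache1-db2-api2-web3-cache2-web2: 2 + 4 + 2 + 5 + 3 = 16
cache1-web3-cache2-web2: 8 + 5 + 3 = 16
cache1-mq1-db2-api2-web3-cache2-web2: 7 + 9 + 4 + 2 + 5 + 3 = 30
Shortest: 16 ms.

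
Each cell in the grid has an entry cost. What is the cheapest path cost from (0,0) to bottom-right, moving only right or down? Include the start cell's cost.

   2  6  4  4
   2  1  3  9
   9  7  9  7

One optimal route is r0c0 → r1c0 → r1c1 → r1c2 → r1c3 → r2c3.
Its cost is 2 + 2 + 1 + 3 + 9 + 7 = 24.

24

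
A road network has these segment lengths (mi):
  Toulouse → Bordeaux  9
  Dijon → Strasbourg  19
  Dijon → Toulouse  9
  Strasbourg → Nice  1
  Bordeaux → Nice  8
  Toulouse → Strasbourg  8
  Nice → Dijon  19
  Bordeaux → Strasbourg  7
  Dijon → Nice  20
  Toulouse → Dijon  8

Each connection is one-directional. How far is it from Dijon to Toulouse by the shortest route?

9

Paths from Dijon to Toulouse:
Dijon-Toulouse: 9
The minimum is 9 mi.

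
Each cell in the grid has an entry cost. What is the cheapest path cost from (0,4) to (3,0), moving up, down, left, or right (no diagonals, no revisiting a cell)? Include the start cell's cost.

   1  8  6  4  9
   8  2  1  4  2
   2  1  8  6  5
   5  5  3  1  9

Path r0c4 → r1c4 → r1c3 → r1c2 → r1c1 → r2c1 → r2c0 → r3c0: 9 + 2 + 4 + 1 + 2 + 1 + 2 + 5 = 26.

26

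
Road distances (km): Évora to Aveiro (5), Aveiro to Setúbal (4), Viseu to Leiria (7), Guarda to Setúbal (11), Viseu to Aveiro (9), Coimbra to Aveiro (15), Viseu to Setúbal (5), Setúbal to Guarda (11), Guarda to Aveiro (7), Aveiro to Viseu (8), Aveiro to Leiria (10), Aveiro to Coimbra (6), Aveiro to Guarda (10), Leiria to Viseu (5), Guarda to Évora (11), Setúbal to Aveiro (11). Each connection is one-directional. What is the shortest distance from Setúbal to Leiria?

A few of the Setúbal→Leiria routes:
Setúbal -> Aveiro -> Leiria: 11 + 10 = 21
Setúbal -> Guarda -> Aveiro -> Leiria: 11 + 7 + 10 = 28
Setúbal -> Aveiro -> Viseu -> Leiria: 11 + 8 + 7 = 26
The minimum is 21 km.

21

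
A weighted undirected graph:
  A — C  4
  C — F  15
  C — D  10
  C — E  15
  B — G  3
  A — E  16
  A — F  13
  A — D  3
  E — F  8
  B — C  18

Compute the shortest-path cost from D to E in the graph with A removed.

25

Routes from D to E avoiding A:
D-C-F-E: 10 + 15 + 8 = 33
D-C-E: 10 + 15 = 25
The minimum is 25.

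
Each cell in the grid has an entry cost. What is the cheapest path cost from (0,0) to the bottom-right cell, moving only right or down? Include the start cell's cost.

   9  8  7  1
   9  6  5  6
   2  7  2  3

One optimal route is r0c0 → r1c0 → r2c0 → r2c1 → r2c2 → r2c3.
Its cost is 9 + 9 + 2 + 7 + 2 + 3 = 32.

32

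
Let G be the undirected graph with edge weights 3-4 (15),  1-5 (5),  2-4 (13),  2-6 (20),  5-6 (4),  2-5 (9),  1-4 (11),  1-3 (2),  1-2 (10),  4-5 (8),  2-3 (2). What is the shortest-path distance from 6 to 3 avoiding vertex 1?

15

A few of the 6→3 routes:
6 → 2 → 3: 20 + 2 = 22
6 → 5 → 2 → 3: 4 + 9 + 2 = 15
6 → 5 → 4 → 2 → 3: 4 + 8 + 13 + 2 = 27
Best route has total 15.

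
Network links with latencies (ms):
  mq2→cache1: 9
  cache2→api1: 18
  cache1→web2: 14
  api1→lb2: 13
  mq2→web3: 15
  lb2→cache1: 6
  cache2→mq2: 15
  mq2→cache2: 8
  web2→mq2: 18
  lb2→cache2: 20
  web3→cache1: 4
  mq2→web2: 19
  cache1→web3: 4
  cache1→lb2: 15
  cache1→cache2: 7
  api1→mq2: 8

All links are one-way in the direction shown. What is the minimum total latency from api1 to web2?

27

Checking several routes:
api1-lb2-cache1-web2: 13 + 6 + 14 = 33
api1-mq2-web3-cache1-web2: 8 + 15 + 4 + 14 = 41
api1-mq2-cache1-web2: 8 + 9 + 14 = 31
api1-mq2-web2: 8 + 19 = 27
The minimum is 27 ms.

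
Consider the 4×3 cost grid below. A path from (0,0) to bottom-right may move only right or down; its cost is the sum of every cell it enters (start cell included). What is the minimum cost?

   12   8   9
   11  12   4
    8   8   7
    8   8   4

Take (0,0) → (0,1) → (0,2) → (1,2) → (2,2) → (3,2) for a total of 12 + 8 + 9 + 4 + 7 + 4 = 44.

44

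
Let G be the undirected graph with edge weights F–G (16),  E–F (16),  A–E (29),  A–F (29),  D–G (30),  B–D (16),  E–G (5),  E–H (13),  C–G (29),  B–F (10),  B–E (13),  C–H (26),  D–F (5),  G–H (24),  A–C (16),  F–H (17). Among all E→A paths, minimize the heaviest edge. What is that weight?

26

Comparing a few candidate routes:
E - B - D - F - G - H - C - A: max(13, 16, 5, 16, 24, 26, 16) = 26
E - B - F - H - C - A: max(13, 10, 17, 26, 16) = 26
E - B - D - F - H - C - A: max(13, 16, 5, 17, 26, 16) = 26
E - B - F - G - H - C - A: max(13, 10, 16, 24, 26, 16) = 26
Best route has worst link 26.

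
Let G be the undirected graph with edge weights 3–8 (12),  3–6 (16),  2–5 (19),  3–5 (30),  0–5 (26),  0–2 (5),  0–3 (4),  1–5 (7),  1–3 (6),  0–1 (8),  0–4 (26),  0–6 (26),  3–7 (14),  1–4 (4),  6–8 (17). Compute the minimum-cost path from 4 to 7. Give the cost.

Some routes from 4 to 7:
4 - 0 - 1 - 3 - 7: 26 + 8 + 6 + 14 = 54
4 - 1 - 0 - 3 - 7: 4 + 8 + 4 + 14 = 30
4 - 1 - 5 - 2 - 0 - 3 - 7: 4 + 7 + 19 + 5 + 4 + 14 = 53
4 - 0 - 3 - 7: 26 + 4 + 14 = 44
4 - 1 - 3 - 7: 4 + 6 + 14 = 24
Shortest: 24.

24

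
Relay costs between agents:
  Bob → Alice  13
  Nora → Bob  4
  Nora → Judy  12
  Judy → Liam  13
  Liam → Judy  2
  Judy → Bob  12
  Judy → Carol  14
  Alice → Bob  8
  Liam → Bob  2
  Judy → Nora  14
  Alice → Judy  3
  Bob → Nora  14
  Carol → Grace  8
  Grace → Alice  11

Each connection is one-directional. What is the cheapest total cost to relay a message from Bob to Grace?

Candidate routes:
Bob -> Nora -> Judy -> Carol -> Grace: 14 + 12 + 14 + 8 = 48
Bob -> Alice -> Judy -> Carol -> Grace: 13 + 3 + 14 + 8 = 38
Shortest: 38.

38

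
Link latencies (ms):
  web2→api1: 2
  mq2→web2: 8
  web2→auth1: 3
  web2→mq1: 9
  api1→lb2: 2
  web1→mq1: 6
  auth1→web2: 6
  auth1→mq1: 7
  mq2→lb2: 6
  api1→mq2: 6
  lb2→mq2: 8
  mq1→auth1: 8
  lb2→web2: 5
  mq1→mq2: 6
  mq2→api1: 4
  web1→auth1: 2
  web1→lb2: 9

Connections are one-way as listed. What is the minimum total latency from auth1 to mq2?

13

A few of the auth1→mq2 routes:
auth1 -> mq1 -> mq2: 7 + 6 = 13
auth1 -> web2 -> api1 -> lb2 -> mq2: 6 + 2 + 2 + 8 = 18
auth1 -> web2 -> api1 -> mq2: 6 + 2 + 6 = 14
Shortest: 13 ms.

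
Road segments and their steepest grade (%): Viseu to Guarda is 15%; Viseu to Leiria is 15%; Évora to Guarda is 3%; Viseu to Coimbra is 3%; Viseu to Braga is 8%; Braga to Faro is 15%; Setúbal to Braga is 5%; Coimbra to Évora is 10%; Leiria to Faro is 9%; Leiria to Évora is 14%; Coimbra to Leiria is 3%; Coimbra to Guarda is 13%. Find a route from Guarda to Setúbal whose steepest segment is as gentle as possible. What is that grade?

Some routes from Guarda to Setúbal:
Guarda→Évora→Coimbra→Viseu→Braga→Setúbal: max(3, 10, 3, 8, 5) = 10
Guarda→Évora→Leiria→Coimbra→Viseu→Braga→Setúbal: max(3, 14, 3, 3, 8, 5) = 14
Guarda→Viseu→Leiria→Faro→Braga→Setúbal: max(15, 15, 9, 15, 5) = 15
Guarda→Coimbra→Viseu→Braga→Setúbal: max(13, 3, 8, 5) = 13
Best route has worst link 10%.

10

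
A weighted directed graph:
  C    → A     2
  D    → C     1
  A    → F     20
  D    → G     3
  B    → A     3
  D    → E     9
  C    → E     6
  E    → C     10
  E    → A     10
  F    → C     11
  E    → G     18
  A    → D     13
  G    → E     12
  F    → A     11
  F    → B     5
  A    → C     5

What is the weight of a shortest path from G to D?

Candidate routes:
G → E → A → D: 12 + 10 + 13 = 35
G → E → C → A → D: 12 + 10 + 2 + 13 = 37
Shortest: 35.

35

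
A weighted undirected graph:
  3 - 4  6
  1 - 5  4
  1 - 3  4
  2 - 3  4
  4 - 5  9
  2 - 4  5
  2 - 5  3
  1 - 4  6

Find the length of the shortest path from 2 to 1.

7

A few of the 2→1 routes:
2 -> 4 -> 1: 5 + 6 = 11
2 -> 5 -> 4 -> 1: 3 + 9 + 6 = 18
2 -> 4 -> 3 -> 1: 5 + 6 + 4 = 15
2 -> 3 -> 1: 4 + 4 = 8
2 -> 5 -> 1: 3 + 4 = 7
2 -> 3 -> 4 -> 1: 4 + 6 + 6 = 16
Shortest: 7.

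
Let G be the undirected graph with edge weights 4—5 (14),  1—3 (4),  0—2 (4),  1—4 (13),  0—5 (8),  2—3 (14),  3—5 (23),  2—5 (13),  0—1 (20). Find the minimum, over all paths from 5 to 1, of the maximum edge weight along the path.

14

Checking several routes:
5 - 0 - 2 - 3 - 1: max(8, 4, 14, 4) = 14
5 - 2 - 0 - 1: max(13, 4, 20) = 20
5 - 4 - 1: max(14, 13) = 14
5 - 2 - 3 - 1: max(13, 14, 4) = 14
Smallest bottleneck: 14.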